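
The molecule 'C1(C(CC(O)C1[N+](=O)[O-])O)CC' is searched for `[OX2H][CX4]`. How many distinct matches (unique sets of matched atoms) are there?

2

[OX2H][CX4] is the SMARTS for an aliphatic alcohol: a hydroxyl oxygen bound to an sp3 (X4) carbon.
The molecule carries 2 separate instances of a hydroxyl group (-OH) meeting every constraint; each maps to a distinct set of atoms, giving 2 matches.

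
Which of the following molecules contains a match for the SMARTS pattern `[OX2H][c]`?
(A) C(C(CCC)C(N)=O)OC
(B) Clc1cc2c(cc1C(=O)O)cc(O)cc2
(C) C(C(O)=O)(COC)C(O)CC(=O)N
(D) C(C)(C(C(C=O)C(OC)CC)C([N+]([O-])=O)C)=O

B

[OX2H][c] describes a hydroxyl oxygen attached to an aromatic carbon (a phenol).
(A) has a methoxy ether (-OCH3) but the oxygen has H0, not H1.
(B) contains a hydroxyl group (-OH), which satisfies every atom and bond constraint.
(C) has a hydroxyl group (-OH) but the -OH is on an aliphatic carbon, not an aromatic c.
(D) has a methoxy ether (-OCH3) but the oxygen has H0, not H1.
So the answer is (B).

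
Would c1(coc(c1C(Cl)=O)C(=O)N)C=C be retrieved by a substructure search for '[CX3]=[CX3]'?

Yes

The pattern [CX3]=[CX3] describes a non-aromatic C=C double bond between two sp2 carbons — an alkene.
The molecule carries a vinyl group (-CH=CH2), whose atoms satisfy every constraint of the query, so the pattern matches.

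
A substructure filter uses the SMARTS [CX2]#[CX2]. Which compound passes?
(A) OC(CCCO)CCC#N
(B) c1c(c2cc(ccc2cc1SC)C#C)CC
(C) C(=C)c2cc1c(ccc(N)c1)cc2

B

[CX2]#[CX2] describes a carbon-carbon triple bond (an alkyne).
(A) has a nitrile (-C#N) but the triple bond is C#N, not C#C.
(B) contains an ethynyl group (-C#CH), which satisfies every atom and bond constraint.
(C) has a vinyl group (-CH=CH2) but the C=C is a double bond; both carbons are CX3, not CX2.
So the answer is (B).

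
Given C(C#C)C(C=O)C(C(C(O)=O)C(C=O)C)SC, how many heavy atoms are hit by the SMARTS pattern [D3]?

5

The query [D3] means: atom with exactly three heavy-atom neighbours.
Check the 17 heavy atoms by environment: 3× C (D1) → no; 5× C (D3) → match; 4× C (D2) → no; 1× S (D2) → no; 4× O (D1) → no.
That gives 5 matching atoms.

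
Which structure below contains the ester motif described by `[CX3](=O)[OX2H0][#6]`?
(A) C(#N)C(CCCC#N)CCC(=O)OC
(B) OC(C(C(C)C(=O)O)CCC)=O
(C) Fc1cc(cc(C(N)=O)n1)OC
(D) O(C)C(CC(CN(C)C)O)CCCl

A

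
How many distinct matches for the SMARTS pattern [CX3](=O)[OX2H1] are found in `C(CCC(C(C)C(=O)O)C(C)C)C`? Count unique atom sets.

[CX3](=O)[OX2H1] is the SMARTS for a carboxylic acid: an sp2 carbon double-bonded to O and single-bonded to an -OH oxygen.
Exactly one fragment in the molecule meets all constraints, giving 1 match.

1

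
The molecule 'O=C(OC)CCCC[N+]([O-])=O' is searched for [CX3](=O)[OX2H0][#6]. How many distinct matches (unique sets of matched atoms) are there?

[CX3](=O)[OX2H0][#6] is the SMARTS for an ester: a carbonyl carbon bonded to an oxygen that is itself bonded to carbon (no H on that O).
Exactly one fragment in the molecule meets all constraints, giving 1 match.

1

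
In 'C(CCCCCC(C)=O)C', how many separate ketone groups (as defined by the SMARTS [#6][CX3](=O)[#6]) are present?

[#6][CX3](=O)[#6] is the SMARTS for a ketone: a carbonyl carbon (no H) flanked by two carbons.
Exactly one fragment in the molecule meets all constraints, giving 1 match.

1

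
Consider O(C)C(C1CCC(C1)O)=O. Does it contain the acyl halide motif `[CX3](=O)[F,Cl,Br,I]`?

No

The pattern [CX3](=O)[F,Cl,Br,I] describes a carbonyl carbon bonded to a halogen — an acyl halide.
The closest candidate here is a methyl-ester group (-C(=O)OCH3), but the carbonyl is bonded to -O-C, not to a halogen. No other fragment satisfies the full query, so there is no match.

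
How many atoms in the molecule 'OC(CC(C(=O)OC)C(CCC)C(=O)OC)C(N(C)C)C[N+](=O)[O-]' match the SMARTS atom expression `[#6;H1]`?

4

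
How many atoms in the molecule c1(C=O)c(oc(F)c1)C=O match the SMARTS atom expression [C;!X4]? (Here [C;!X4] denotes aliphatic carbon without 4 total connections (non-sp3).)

2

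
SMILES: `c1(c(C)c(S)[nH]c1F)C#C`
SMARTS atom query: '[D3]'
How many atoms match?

4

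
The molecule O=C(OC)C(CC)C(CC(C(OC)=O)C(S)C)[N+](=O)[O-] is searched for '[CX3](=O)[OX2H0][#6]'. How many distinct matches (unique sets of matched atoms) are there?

2

[CX3](=O)[OX2H0][#6] is the SMARTS for an ester: a carbonyl carbon bonded to an oxygen that is itself bonded to carbon (no H on that O).
The molecule carries 2 separate instances of a methyl-ester group (-C(=O)OCH3) meeting every constraint; each maps to a distinct set of atoms, giving 2 matches.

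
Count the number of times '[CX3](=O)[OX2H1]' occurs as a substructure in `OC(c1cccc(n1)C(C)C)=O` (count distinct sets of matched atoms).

[CX3](=O)[OX2H1] is the SMARTS for a carboxylic acid: an sp2 carbon double-bonded to O and single-bonded to an -OH oxygen.
Exactly one fragment in the molecule meets all constraints, giving 1 match.

1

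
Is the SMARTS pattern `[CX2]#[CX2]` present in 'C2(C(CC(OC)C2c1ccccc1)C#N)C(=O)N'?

No

The pattern [CX2]#[CX2] describes a carbon-carbon triple bond — an alkyne.
The closest candidate here is a nitrile (-C#N), but the triple bond is C#N, not C#C. No other fragment satisfies the full query, so there is no match.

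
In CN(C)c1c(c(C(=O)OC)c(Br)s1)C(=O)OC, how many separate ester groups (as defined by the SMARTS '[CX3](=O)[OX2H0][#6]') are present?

2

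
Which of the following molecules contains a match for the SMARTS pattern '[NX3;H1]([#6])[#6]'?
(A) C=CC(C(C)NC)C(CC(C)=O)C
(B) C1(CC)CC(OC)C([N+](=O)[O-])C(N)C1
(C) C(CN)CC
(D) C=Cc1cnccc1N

A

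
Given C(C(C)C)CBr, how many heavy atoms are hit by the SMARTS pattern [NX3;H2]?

0

The query [NX3;H2] means: aliphatic N with 3 total connections, two of them H — an -NH2 nitrogen (amine or amide).
Check the 6 heavy atoms by environment: 2× C (H2, X4) → no; 1× C (H1, X4) → no; 2× C (H3, X4) → no; 1× Br (H0, X1) → no.
No environment satisfies the query, so 0 matching atoms.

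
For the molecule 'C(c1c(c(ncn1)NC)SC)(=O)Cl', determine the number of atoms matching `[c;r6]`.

Check the 13 heavy atoms by environment: 2× n (aromatic, in 6-ring) → no; 4× c (aromatic, in 6-ring) → match; 1× S (acyclic) → no; 3× C (acyclic) → no; 1× N (acyclic) → no; 1× O (acyclic) → no; 1× Cl (acyclic) → no.
That gives 4 matching atoms.

4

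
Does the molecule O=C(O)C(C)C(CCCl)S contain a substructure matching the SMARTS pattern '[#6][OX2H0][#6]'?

The pattern [#6][OX2H0][#6] describes an aliphatic oxygen bridging two carbons with no H on the oxygen — an ether.
The closest candidate here is a carboxylic acid group (-C(=O)OH), but the -OH oxygen has H1; the =O is OX1, not OX2. No other fragment satisfies the full query, so there is no match.

No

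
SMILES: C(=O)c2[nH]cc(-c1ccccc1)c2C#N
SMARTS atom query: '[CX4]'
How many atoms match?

The query [CX4] means: C with X4: aliphatic carbon with exactly 4 total connections (bonds + H).
Check the 15 heavy atoms by environment: 1× n (aromatic, X3) → no; 10× c (aromatic, X3) → no; 1× C (X3) → no; 1× O (X1) → no; 1× C (X2) → no; 1× N (X1) → no.
No environment satisfies the query, so 0 matching atoms.

0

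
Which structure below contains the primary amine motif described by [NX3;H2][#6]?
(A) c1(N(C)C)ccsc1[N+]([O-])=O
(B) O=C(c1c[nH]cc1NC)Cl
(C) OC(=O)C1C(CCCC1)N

C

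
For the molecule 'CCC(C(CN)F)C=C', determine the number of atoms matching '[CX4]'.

5

Check the 9 heavy atoms by environment: 5× C (X4) → match; 2× C (X3) → no; 1× F (X1) → no; 1× N (X3) → no.
That gives 5 matching atoms.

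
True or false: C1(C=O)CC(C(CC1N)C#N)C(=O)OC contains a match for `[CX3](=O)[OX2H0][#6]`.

True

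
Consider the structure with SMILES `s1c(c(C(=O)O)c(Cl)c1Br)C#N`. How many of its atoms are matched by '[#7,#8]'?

3

The query [#7,#8] means: nitrogen or oxygen (comma = OR).
Check the 12 heavy atoms by environment: 1× s (aromatic) → no; 4× c (aromatic) → no; 2× C → no; 1× N → match; 1× Cl → no; 2× O → match; 1× Br → no.
Summing the matching environments: 1 + 2 = 3 matching atoms.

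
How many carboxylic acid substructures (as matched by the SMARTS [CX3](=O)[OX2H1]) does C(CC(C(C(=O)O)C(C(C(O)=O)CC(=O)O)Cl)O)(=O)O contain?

4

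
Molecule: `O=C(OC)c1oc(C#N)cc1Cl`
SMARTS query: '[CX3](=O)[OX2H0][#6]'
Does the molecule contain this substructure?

The pattern [CX3](=O)[OX2H0][#6] describes a carbonyl carbon bonded to an oxygen that is itself bonded to carbon (no H on that O) — an ester.
The molecule carries a methyl-ester group (-C(=O)OCH3), whose atoms satisfy every constraint of the query, so the pattern matches.

Yes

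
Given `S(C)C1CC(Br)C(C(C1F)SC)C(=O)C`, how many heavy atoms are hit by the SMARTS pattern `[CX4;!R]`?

3

Check the 15 heavy atoms by environment: 6× C (X4, in 6-ring) → no; 2× S (X2, acyclic) → no; 3× C (X4, acyclic) → match; 1× C (X3, acyclic) → no; 1× O (X1, acyclic) → no; 1× Br (X1, acyclic) → no; 1× F (X1, acyclic) → no.
That gives 3 matching atoms.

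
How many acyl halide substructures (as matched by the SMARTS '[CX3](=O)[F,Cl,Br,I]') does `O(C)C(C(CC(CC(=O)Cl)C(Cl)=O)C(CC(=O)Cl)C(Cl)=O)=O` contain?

4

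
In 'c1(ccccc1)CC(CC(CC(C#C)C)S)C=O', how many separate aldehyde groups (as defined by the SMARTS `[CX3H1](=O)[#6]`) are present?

[CX3H1](=O)[#6] is the SMARTS for an aldehyde: an sp2 carbon with one H, double-bonded to O and single-bonded to carbon.
Exactly one fragment in the molecule meets all constraints, giving 1 match.

1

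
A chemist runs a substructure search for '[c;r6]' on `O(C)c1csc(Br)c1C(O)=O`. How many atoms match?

0

The query [c;r6] means: aromatic carbon that belongs to a six-membered ring.
Check the 11 heavy atoms by environment: 1× s (aromatic, in 5-ring) → no; 4× c (aromatic, in 5-ring) → no; 2× C (acyclic) → no; 3× O (acyclic) → no; 1× Br (acyclic) → no.
No environment satisfies the query, so 0 matching atoms.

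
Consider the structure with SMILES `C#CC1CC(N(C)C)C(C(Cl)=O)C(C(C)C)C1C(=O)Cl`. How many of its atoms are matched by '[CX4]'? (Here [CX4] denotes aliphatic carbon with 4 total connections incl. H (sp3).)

11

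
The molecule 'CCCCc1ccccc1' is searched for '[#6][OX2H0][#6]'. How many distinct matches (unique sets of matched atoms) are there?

0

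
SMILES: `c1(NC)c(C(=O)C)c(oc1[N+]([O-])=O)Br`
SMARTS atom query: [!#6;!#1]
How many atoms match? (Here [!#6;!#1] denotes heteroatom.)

7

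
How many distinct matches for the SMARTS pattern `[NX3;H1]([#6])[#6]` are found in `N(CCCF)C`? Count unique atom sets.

[NX3;H1]([#6])[#6] is the SMARTS for a secondary amine: a trivalent nitrogen with one H, bonded to two carbons.
Exactly one fragment in the molecule meets all constraints, giving 1 match.

1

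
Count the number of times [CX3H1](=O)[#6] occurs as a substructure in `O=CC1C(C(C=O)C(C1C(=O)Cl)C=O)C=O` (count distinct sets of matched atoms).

[CX3H1](=O)[#6] is the SMARTS for an aldehyde: an sp2 carbon with one H, double-bonded to O and single-bonded to carbon.
The molecule carries 4 separate instances of an aldehyde (-CHO) meeting every constraint; each maps to a distinct set of atoms, giving 4 matches.

4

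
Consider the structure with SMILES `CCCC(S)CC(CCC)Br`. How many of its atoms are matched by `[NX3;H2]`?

0

The query [NX3;H2] means: aliphatic N with 3 total connections, two of them H — an -NH2 nitrogen (amine or amide).
Check the 11 heavy atoms by environment: 2× C (H3, X4) → no; 5× C (H2, X4) → no; 2× C (H1, X4) → no; 1× S (H1, X2) → no; 1× Br (H0, X1) → no.
No environment satisfies the query, so 0 matching atoms.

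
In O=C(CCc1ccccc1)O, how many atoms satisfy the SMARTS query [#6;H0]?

2

The query [#6;H0] means: any carbon with no attached hydrogen.
Check the 11 heavy atoms by environment: 2× C (H2) → no; 1× C (H0) → match; 1× O (H0) → no; 1× O (H1) → no; 1× c (aromatic, H0) → match; 5× c (aromatic, H1) → no.
Summing the matching environments: 1 + 1 = 2 matching atoms.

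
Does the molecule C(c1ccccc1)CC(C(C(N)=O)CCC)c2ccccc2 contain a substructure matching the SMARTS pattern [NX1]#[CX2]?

No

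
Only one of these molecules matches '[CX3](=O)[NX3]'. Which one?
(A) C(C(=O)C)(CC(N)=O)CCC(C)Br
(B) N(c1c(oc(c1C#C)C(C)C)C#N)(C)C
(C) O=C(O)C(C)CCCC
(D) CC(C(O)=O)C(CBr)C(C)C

[CX3](=O)[NX3] describes a carbonyl carbon bonded to a trivalent nitrogen (an amide).
(A) contains a primary amide (-C(=O)NH2), which satisfies every atom and bond constraint.
(B) has a nitrile (-C#N) but the nitrile N is NX1 (triple-bonded), not NX3.
(C) has a carboxylic acid group (-C(=O)OH) but the carbonyl is bonded to O, not to an NX3 nitrogen.
(D) has a carboxylic acid group (-C(=O)OH) but the carbonyl is bonded to O, not to an NX3 nitrogen.
So the answer is (A).

A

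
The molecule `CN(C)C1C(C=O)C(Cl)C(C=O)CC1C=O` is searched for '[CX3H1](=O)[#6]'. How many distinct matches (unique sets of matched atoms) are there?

3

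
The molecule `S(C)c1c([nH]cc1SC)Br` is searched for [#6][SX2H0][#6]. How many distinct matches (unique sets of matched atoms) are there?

[#6][SX2H0][#6] is the SMARTS for a thioether: an aliphatic sulfur bridging two carbons with no H on the sulfur.
The molecule carries 2 separate instances of a methylthio ether (-SCH3) meeting every constraint; each maps to a distinct set of atoms, giving 2 matches.

2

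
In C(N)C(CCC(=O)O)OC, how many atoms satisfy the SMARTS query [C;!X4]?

1

Check the 10 heavy atoms by environment: 5× C (X4) → no; 1× C (X3) → match; 1× O (X1) → no; 2× O (X2) → no; 1× N (X3) → no.
That gives 1 matching atom.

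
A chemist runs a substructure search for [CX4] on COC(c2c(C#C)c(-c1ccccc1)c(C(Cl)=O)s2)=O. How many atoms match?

1

The query [CX4] means: C with X4: aliphatic carbon with exactly 4 total connections (bonds + H).
Check the 20 heavy atoms by environment: 1× s (aromatic, X2) → no; 10× c (aromatic, X3) → no; 2× C (X3) → no; 2× O (X1) → no; 1× Cl (X1) → no; 1× O (X2) → no; 1× C (X4) → match; 2× C (X2) → no.
That gives 1 matching atom.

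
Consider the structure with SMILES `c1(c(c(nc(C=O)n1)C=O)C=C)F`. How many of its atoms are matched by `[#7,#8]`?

4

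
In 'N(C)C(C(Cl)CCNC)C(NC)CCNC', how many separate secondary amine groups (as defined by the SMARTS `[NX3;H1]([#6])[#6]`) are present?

4

[NX3;H1]([#6])[#6] is the SMARTS for a secondary amine: a trivalent nitrogen with one H, bonded to two carbons.
The molecule carries 4 separate instances of an N-methylamino group (-NHCH3) meeting every constraint; each maps to a distinct set of atoms, giving 4 matches.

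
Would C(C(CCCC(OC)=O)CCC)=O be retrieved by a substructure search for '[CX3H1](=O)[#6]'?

Yes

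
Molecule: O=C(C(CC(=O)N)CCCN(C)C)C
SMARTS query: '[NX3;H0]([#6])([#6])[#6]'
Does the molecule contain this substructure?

The pattern [NX3;H0]([#6])([#6])[#6] describes a trivalent nitrogen with no H, bonded to three carbons — a tertiary amine.
The molecule carries a dimethylamino group (-N(CH3)2), whose atoms satisfy every constraint of the query, so the pattern matches.

Yes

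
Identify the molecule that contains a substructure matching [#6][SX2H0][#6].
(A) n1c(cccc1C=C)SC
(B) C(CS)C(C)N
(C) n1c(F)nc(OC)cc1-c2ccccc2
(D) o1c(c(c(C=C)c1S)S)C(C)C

[#6][SX2H0][#6] describes an aliphatic sulfur bridging two carbons with no H on the sulfur (a thioether).
(A) contains a methylthio ether (-SCH3), which satisfies every atom and bond constraint.
(B) has a thiol (-SH) but the sulfur has H1, not H0 bridging two carbons.
(C) has a methoxy ether (-OCH3) but the bridging atom is O, not S.
(D) has a thiol (-SH) but the sulfur has H1, not H0 bridging two carbons.
So the answer is (A).

A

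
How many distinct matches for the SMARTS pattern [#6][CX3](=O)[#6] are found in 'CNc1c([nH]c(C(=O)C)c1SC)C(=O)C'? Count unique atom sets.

[#6][CX3](=O)[#6] is the SMARTS for a ketone: a carbonyl carbon (no H) flanked by two carbons.
The molecule carries 2 separate instances of an acetyl/ketone group (-C(=O)CH3) meeting every constraint; each maps to a distinct set of atoms, giving 2 matches.

2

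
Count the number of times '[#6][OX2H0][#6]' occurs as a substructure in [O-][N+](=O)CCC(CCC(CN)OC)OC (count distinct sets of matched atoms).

[#6][OX2H0][#6] is the SMARTS for an ether: an aliphatic oxygen bridging two carbons with no H on the oxygen.
The molecule carries 2 separate instances of a methoxy ether (-OCH3) meeting every constraint; each maps to a distinct set of atoms, giving 2 matches.

2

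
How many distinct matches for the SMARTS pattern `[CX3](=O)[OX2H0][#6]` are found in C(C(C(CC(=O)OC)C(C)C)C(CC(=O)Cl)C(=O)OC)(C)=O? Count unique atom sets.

[CX3](=O)[OX2H0][#6] is the SMARTS for an ester: a carbonyl carbon bonded to an oxygen that is itself bonded to carbon (no H on that O).
The molecule carries 2 separate instances of a methyl-ester group (-C(=O)OCH3) meeting every constraint; each maps to a distinct set of atoms, giving 2 matches.

2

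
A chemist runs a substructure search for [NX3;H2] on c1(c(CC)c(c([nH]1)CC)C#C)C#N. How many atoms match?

0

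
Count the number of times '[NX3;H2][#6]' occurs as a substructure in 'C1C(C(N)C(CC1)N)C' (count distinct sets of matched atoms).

2

[NX3;H2][#6] is the SMARTS for a primary amine: a trivalent nitrogen with two H attached to carbon.
The molecule carries 2 separate instances of a primary amino group (-NH2) meeting every constraint; each maps to a distinct set of atoms, giving 2 matches.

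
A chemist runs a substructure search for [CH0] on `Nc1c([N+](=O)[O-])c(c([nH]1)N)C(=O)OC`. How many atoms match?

1

Check the 14 heavy atoms by environment: 1× n (aromatic, H1) → no; 4× c (aromatic, H0) → no; 2× N (H2) → no; 1× C (H0) → match; 3× O (H0) → no; 1× C (H3) → no; 1× N (charge +1, H0) → no; 1× O (charge -1, H0) → no.
That gives 1 matching atom.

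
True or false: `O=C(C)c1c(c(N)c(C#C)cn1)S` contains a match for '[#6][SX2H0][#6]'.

False

The pattern [#6][SX2H0][#6] describes an aliphatic sulfur bridging two carbons with no H on the sulfur — a thioether.
The closest candidate here is a thiol (-SH), but the sulfur has H1, not H0 bridging two carbons. No other fragment satisfies the full query, so there is no match.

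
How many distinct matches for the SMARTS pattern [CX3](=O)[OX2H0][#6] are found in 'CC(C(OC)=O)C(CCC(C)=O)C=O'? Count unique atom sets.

[CX3](=O)[OX2H0][#6] is the SMARTS for an ester: a carbonyl carbon bonded to an oxygen that is itself bonded to carbon (no H on that O).
Exactly one fragment in the molecule meets all constraints, giving 1 match.

1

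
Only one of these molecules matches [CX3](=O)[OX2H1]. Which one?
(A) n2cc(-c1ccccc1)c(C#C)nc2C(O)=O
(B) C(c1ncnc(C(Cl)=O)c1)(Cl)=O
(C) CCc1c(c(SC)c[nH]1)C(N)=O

A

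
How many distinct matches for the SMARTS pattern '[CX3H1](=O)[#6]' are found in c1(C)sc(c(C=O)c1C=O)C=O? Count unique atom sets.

3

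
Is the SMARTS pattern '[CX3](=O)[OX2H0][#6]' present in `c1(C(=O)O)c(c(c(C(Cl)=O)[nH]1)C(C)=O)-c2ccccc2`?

No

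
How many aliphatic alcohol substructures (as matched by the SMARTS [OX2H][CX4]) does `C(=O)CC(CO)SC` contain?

[OX2H][CX4] is the SMARTS for an aliphatic alcohol: a hydroxyl oxygen bound to an sp3 (X4) carbon.
Exactly one fragment in the molecule meets all constraints, giving 1 match.

1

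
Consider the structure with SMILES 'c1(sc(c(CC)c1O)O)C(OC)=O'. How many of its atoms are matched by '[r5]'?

5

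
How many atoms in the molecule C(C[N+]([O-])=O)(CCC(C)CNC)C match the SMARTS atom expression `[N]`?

The query [N] means: uppercase N matches aliphatic (non-aromatic) nitrogen only.
Check the 13 heavy atoms by environment: 9× C → no; 1× N → match; 1× N (charge +1) → match; 1× O (charge -1) → no; 1× O → no.
Summing the matching environments: 1 + 1 = 2 matching atoms.

2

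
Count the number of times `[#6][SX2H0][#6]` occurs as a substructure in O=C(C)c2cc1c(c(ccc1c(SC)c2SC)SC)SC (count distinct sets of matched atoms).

4

[#6][SX2H0][#6] is the SMARTS for a thioether: an aliphatic sulfur bridging two carbons with no H on the sulfur.
The molecule carries 4 separate instances of a methylthio ether (-SCH3) meeting every constraint; each maps to a distinct set of atoms, giving 4 matches.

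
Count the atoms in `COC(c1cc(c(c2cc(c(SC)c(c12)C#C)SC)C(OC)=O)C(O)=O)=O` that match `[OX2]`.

3

The query [OX2] means: aliphatic oxygen with two total connections — ether, hydroxyl, or ester single-bond O.
Check the 27 heavy atoms by environment: 10× c (aromatic, X3) → no; 2× S (X2) → no; 4× C (X4) → no; 3× C (X3) → no; 3× O (X1) → no; 3× O (X2) → match; 2× C (X2) → no.
That gives 3 matching atoms.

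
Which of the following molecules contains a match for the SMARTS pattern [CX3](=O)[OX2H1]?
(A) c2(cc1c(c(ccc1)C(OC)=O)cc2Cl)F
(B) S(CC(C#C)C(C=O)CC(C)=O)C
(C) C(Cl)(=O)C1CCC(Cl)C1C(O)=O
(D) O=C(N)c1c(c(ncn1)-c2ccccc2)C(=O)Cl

[CX3](=O)[OX2H1] describes an sp2 carbon double-bonded to O and single-bonded to an -OH oxygen (a carboxylic acid).
(A) has a methyl-ester group (-C(=O)OCH3) but the singly-bonded O has no H (OX2H0, not OX2H1).
(B) has an aldehyde (-CHO) but there is no singly-bonded oxygen on the carbonyl carbon.
(C) contains a carboxylic acid group (-C(=O)OH), which satisfies every atom and bond constraint.
(D) has an acyl chloride (-C(=O)Cl) but the carbonyl is bonded to Cl, not to an -OH oxygen.
So the answer is (C).

C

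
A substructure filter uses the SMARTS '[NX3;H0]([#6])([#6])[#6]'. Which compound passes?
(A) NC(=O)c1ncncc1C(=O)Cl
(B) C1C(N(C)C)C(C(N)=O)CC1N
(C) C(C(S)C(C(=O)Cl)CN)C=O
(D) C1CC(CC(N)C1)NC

B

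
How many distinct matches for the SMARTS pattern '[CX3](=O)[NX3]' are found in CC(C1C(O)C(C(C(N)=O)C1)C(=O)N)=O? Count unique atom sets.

2

[CX3](=O)[NX3] is the SMARTS for an amide: a carbonyl carbon bonded to a trivalent nitrogen.
The molecule carries 2 separate instances of a primary amide (-C(=O)NH2) meeting every constraint; each maps to a distinct set of atoms, giving 2 matches.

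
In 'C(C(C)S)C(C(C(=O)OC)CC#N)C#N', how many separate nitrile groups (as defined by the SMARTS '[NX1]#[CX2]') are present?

[NX1]#[CX2] is the SMARTS for a nitrile: a nitrogen triple-bonded to a two-connected carbon.
The molecule carries 2 separate instances of a nitrile (-C#N) meeting every constraint; each maps to a distinct set of atoms, giving 2 matches.

2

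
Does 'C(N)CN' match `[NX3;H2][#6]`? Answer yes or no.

The pattern [NX3;H2][#6] describes a trivalent nitrogen with two H attached to carbon — a primary amine.
The molecule carries a primary amino group (-NH2), whose atoms satisfy every constraint of the query, so the pattern matches.

Yes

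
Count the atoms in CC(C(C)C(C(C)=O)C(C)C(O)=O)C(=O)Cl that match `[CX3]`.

The query [CX3] means: C with X3: aliphatic carbon with exactly 3 total connections.
Check the 16 heavy atoms by environment: 8× C (X4) → no; 3× C (X3) → match; 3× O (X1) → no; 1× O (X2) → no; 1× Cl (X1) → no.
That gives 3 matching atoms.

3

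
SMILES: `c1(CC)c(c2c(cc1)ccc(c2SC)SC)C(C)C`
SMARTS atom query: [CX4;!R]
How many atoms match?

The query [CX4;!R] means: aliphatic carbon with four total connections, not in a ring.
Check the 19 heavy atoms by environment: 10× c (aromatic, X3, in 6-ring) → no; 2× S (X2, acyclic) → no; 7× C (X4, acyclic) → match.
That gives 7 matching atoms.

7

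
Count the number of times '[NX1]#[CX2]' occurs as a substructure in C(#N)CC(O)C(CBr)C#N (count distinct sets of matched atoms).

2

[NX1]#[CX2] is the SMARTS for a nitrile: a nitrogen triple-bonded to a two-connected carbon.
The molecule carries 2 separate instances of a nitrile (-C#N) meeting every constraint; each maps to a distinct set of atoms, giving 2 matches.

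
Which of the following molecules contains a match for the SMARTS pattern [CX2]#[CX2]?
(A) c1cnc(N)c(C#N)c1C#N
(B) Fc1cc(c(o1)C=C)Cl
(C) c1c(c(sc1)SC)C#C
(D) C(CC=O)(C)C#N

[CX2]#[CX2] describes a carbon-carbon triple bond (an alkyne).
(A) has a nitrile (-C#N) but the triple bond is C#N, not C#C.
(B) has a vinyl group (-CH=CH2) but the C=C is a double bond; both carbons are CX3, not CX2.
(C) contains an ethynyl group (-C#CH), which satisfies every atom and bond constraint.
(D) has a nitrile (-C#N) but the triple bond is C#N, not C#C.
So the answer is (C).

C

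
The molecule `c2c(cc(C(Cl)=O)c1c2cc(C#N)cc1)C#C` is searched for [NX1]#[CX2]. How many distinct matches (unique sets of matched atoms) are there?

1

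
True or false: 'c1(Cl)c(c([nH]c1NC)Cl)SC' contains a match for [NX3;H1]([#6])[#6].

True

The pattern [NX3;H1]([#6])[#6] describes a trivalent nitrogen with one H, bonded to two carbons — a secondary amine.
The molecule carries an N-methylamino group (-NHCH3), whose atoms satisfy every constraint of the query, so the pattern matches.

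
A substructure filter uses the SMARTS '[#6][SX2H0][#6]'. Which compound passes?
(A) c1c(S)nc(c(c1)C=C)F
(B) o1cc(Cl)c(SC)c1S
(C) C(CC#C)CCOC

[#6][SX2H0][#6] describes an aliphatic sulfur bridging two carbons with no H on the sulfur (a thioether).
(A) has a thiol (-SH) but the sulfur has H1, not H0 bridging two carbons.
(B) contains a methylthio ether (-SCH3), which satisfies every atom and bond constraint.
(C) has a methoxy ether (-OCH3) but the bridging atom is O, not S.
So the answer is (B).

B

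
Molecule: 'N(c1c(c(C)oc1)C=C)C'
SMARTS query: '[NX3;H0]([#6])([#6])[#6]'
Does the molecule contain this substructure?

No

The pattern [NX3;H0]([#6])([#6])[#6] describes a trivalent nitrogen with no H, bonded to three carbons — a tertiary amine.
The closest candidate here is an N-methylamino group (-NHCH3), but the nitrogen still has one H (H1), not H0. No other fragment satisfies the full query, so there is no match.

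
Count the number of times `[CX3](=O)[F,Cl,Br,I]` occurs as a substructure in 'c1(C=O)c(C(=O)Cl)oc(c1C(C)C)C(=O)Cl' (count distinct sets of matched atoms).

2

[CX3](=O)[F,Cl,Br,I] is the SMARTS for an acyl halide: a carbonyl carbon bonded to a halogen.
The molecule carries 2 separate instances of an acyl chloride (-C(=O)Cl) meeting every constraint; each maps to a distinct set of atoms, giving 2 matches.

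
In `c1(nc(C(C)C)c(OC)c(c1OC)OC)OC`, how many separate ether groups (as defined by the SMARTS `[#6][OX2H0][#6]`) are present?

[#6][OX2H0][#6] is the SMARTS for an ether: an aliphatic oxygen bridging two carbons with no H on the oxygen.
The molecule carries 4 separate instances of a methoxy ether (-OCH3) meeting every constraint; each maps to a distinct set of atoms, giving 4 matches.

4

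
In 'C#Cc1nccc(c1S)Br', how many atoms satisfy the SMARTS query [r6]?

6

The query [r6] means: r6 matches atoms in a six-membered ring.
Check the 10 heavy atoms by environment: 1× n (aromatic, in 6-ring) → match; 5× c (aromatic, in 6-ring) → match; 2× C (acyclic) → no; 1× S (acyclic) → no; 1× Br (acyclic) → no.
Summing the matching environments: 1 + 5 = 6 matching atoms.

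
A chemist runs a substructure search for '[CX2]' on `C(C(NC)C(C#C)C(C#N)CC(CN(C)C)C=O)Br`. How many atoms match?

3

Check the 19 heavy atoms by environment: 10× C (X4) → no; 3× C (X2) → match; 1× N (X1) → no; 1× Br (X1) → no; 2× N (X3) → no; 1× C (X3) → no; 1× O (X1) → no.
That gives 3 matching atoms.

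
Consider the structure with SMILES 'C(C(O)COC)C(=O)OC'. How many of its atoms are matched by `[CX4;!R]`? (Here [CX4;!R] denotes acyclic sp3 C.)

5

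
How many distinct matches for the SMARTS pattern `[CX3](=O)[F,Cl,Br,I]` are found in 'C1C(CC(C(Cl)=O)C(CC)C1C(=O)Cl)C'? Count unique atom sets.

2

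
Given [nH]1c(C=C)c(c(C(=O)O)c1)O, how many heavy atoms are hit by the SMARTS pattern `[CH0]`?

1

The query [CH0] means: aliphatic carbon with no attached hydrogen.
Check the 11 heavy atoms by environment: 1× n (aromatic, H1) → no; 1× c (aromatic, H1) → no; 3× c (aromatic, H0) → no; 2× O (H1) → no; 1× C (H0) → match; 1× O (H0) → no; 1× C (H1) → no; 1× C (H2) → no.
That gives 1 matching atom.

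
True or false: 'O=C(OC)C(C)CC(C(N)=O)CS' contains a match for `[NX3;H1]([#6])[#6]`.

False

The pattern [NX3;H1]([#6])[#6] describes a trivalent nitrogen with one H, bonded to two carbons — a secondary amine.
The closest candidate here is a primary amide (-C(=O)NH2), but the -C(=O)NH2 nitrogen has H2, not H1. No other fragment satisfies the full query, so there is no match.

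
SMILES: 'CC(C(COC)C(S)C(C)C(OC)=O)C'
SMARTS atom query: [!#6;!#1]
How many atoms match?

4

Check the 15 heavy atoms by environment: 11× C → no; 1× S → match; 3× O → match.
Summing the matching environments: 1 + 3 = 4 matching atoms.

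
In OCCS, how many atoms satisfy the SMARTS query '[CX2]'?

The query [CX2] means: C with X2: aliphatic carbon with exactly 2 total connections.
Check the 4 heavy atoms by environment: 2× C (X4) → no; 1× S (X2) → no; 1× O (X2) → no.
No environment satisfies the query, so 0 matching atoms.

0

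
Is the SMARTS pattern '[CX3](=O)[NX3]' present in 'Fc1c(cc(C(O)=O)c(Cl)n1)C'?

No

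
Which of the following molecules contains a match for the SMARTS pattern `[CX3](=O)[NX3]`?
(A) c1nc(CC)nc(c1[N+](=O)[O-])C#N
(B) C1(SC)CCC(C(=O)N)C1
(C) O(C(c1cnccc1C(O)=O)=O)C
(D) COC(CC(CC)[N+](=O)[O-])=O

[CX3](=O)[NX3] describes a carbonyl carbon bonded to a trivalent nitrogen (an amide).
(A) has a nitrile (-C#N) but the nitrile N is NX1 (triple-bonded), not NX3.
(B) contains a primary amide (-C(=O)NH2), which satisfies every atom and bond constraint.
(C) has a methyl-ester group (-C(=O)OCH3) but the carbonyl is bonded to O, not to an NX3 nitrogen.
(D) has a methyl-ester group (-C(=O)OCH3) but the carbonyl is bonded to O, not to an NX3 nitrogen.
So the answer is (B).

B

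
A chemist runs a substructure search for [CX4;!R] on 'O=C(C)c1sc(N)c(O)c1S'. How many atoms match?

The query [CX4;!R] means: aliphatic carbon with four total connections, not in a ring.
Check the 11 heavy atoms by environment: 1× s (aromatic, X2, in 5-ring) → no; 4× c (aromatic, X3, in 5-ring) → no; 1× C (X3, acyclic) → no; 1× O (X1, acyclic) → no; 1× C (X4, acyclic) → match; 1× S (X2, acyclic) → no; 1× N (X3, acyclic) → no; 1× O (X2, acyclic) → no.
That gives 1 matching atom.

1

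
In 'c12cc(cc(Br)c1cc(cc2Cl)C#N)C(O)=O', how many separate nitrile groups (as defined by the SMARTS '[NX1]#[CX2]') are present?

1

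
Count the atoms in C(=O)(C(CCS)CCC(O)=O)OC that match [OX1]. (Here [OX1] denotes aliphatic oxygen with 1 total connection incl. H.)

The query [OX1] means: aliphatic oxygen with one total connection — typically a carbonyl =O or an oxide.
Check the 13 heavy atoms by environment: 6× C (X4) → no; 1× S (X2) → no; 2× C (X3) → no; 2× O (X1) → match; 2× O (X2) → no.
That gives 2 matching atoms.

2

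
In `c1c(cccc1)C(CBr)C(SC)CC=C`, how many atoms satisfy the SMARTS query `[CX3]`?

The query [CX3] means: C with X3: aliphatic carbon with exactly 3 total connections.
Check the 15 heavy atoms by environment: 5× C (X4) → no; 1× Br (X1) → no; 2× C (X3) → match; 1× S (X2) → no; 6× c (aromatic, X3) → no.
That gives 2 matching atoms.

2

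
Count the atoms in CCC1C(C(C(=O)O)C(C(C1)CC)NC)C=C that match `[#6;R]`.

6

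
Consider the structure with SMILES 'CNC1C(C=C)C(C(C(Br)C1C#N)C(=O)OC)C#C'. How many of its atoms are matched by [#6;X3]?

3

Check the 19 heavy atoms by environment: 8× C (X4) → no; 3× C (X2) → no; 1× N (X1) → no; 1× Br (X1) → no; 3× C (X3) → match; 1× O (X1) → no; 1× O (X2) → no; 1× N (X3) → no.
That gives 3 matching atoms.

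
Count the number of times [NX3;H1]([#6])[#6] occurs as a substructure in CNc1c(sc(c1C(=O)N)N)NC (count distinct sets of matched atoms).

2

[NX3;H1]([#6])[#6] is the SMARTS for a secondary amine: a trivalent nitrogen with one H, bonded to two carbons.
The molecule carries 2 separate instances of an N-methylamino group (-NHCH3) meeting every constraint; each maps to a distinct set of atoms, giving 2 matches.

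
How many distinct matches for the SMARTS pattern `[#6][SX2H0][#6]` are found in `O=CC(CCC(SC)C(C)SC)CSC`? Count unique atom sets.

[#6][SX2H0][#6] is the SMARTS for a thioether: an aliphatic sulfur bridging two carbons with no H on the sulfur.
The molecule carries 3 separate instances of a methylthio ether (-SCH3) meeting every constraint; each maps to a distinct set of atoms, giving 3 matches.

3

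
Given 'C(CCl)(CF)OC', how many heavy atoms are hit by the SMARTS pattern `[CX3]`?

The query [CX3] means: C with X3: aliphatic carbon with exactly 3 total connections.
Check the 7 heavy atoms by environment: 4× C (X4) → no; 1× F (X1) → no; 1× O (X2) → no; 1× Cl (X1) → no.
No environment satisfies the query, so 0 matching atoms.

0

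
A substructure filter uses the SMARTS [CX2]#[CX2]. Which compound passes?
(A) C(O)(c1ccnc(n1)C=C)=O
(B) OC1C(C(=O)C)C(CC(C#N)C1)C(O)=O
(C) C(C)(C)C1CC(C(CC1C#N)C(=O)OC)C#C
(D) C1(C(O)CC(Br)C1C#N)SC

C

[CX2]#[CX2] describes a carbon-carbon triple bond (an alkyne).
(A) has a vinyl group (-CH=CH2) but the C=C is a double bond; both carbons are CX3, not CX2.
(B) has a nitrile (-C#N) but the triple bond is C#N, not C#C.
(C) contains an ethynyl group (-C#CH), which satisfies every atom and bond constraint.
(D) has a nitrile (-C#N) but the triple bond is C#N, not C#C.
So the answer is (C).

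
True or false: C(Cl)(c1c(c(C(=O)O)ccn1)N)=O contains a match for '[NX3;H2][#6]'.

The pattern [NX3;H2][#6] describes a trivalent nitrogen with two H attached to carbon — a primary amine.
The molecule carries a primary amino group (-NH2), whose atoms satisfy every constraint of the query, so the pattern matches.

True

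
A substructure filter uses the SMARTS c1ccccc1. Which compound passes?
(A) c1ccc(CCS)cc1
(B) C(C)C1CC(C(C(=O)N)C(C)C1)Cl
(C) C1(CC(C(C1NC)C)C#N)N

c1ccccc1 describes six aromatic carbons in a ring (a benzene ring).
(A) contains a phenyl ring, which satisfies every atom and bond constraint.
(B) has a methyl group (-CH3) but no six-membered all-carbon aromatic ring is present.
(C) has a methyl group (-CH3) but no six-membered all-carbon aromatic ring is present.
So the answer is (A).

A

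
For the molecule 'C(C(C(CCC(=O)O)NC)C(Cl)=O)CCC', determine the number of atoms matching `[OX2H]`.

The query [OX2H] means: aliphatic oxygen with two connections, one of which is H — an -OH oxygen.
Check the 16 heavy atoms by environment: 5× C (H2, X4) → no; 2× C (H1, X4) → no; 1× N (H1, X3) → no; 2× C (H3, X4) → no; 2× C (H0, X3) → no; 2× O (H0, X1) → no; 1× Cl (H0, X1) → no; 1× O (H1, X2) → match.
That gives 1 matching atom.

1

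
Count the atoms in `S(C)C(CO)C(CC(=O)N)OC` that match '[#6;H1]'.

The query [#6;H1] means: any carbon bearing exactly one hydrogen.
Check the 12 heavy atoms by environment: 2× C (H2) → no; 2× C (H1) → match; 1× S (H0) → no; 2× C (H3) → no; 1× O (H1) → no; 1× C (H0) → no; 2× O (H0) → no; 1× N (H2) → no.
That gives 2 matching atoms.

2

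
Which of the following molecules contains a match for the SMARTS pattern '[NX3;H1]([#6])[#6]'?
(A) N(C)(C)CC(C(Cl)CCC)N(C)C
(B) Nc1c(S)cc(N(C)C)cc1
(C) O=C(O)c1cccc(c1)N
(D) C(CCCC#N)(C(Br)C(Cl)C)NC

[NX3;H1]([#6])[#6] describes a trivalent nitrogen with one H, bonded to two carbons (a secondary amine).
(A) has a dimethylamino group (-N(CH3)2) but the nitrogen has H0, not H1.
(B) has a dimethylamino group (-N(CH3)2) but the nitrogen has H0, not H1.
(C) has a primary amino group (-NH2) but the nitrogen has H2 and only one carbon neighbour.
(D) contains an N-methylamino group (-NHCH3), which satisfies every atom and bond constraint.
So the answer is (D).

D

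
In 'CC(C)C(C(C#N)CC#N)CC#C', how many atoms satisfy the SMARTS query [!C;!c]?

2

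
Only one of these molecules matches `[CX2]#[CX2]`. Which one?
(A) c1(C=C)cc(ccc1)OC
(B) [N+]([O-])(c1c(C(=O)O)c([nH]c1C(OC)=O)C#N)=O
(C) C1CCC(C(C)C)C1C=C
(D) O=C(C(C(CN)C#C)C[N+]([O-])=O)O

D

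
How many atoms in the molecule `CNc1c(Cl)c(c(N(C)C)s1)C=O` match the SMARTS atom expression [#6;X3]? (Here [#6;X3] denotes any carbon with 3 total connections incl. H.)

The query [#6;X3] means: any carbon (aromatic or not) with three total connections.
Check the 13 heavy atoms by environment: 1× s (aromatic, X2) → no; 4× c (aromatic, X3) → match; 2× N (X3) → no; 3× C (X4) → no; 1× C (X3) → match; 1× O (X1) → no; 1× Cl (X1) → no.
Summing the matching environments: 4 + 1 = 5 matching atoms.

5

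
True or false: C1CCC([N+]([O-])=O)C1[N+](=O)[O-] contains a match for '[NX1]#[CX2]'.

False

The pattern [NX1]#[CX2] describes a nitrogen triple-bonded to a two-connected carbon — a nitrile.
The closest candidate here is a nitro group (-[N+](=O)[O-]), but there is no C#N triple bond. No other fragment satisfies the full query, so there is no match.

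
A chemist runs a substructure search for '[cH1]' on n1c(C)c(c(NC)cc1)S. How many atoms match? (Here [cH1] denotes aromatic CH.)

2

The query [cH1] means: aromatic carbon bearing exactly one hydrogen.
Check the 10 heavy atoms by environment: 1× n (aromatic, H0) → no; 2× c (aromatic, H1) → match; 3× c (aromatic, H0) → no; 1× S (H1) → no; 1× N (H1) → no; 2× C (H3) → no.
That gives 2 matching atoms.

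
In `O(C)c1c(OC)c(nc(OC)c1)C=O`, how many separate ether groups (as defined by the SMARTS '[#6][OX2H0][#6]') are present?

[#6][OX2H0][#6] is the SMARTS for an ether: an aliphatic oxygen bridging two carbons with no H on the oxygen.
The molecule carries 3 separate instances of a methoxy ether (-OCH3) meeting every constraint; each maps to a distinct set of atoms, giving 3 matches.

3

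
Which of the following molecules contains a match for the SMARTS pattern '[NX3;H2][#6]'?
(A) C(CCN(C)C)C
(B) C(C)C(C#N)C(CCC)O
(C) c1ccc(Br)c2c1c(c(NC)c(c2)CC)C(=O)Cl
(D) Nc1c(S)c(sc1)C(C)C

D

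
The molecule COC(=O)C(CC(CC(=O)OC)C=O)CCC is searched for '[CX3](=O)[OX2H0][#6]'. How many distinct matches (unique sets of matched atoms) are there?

2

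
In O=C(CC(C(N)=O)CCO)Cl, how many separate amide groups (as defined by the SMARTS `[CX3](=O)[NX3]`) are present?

1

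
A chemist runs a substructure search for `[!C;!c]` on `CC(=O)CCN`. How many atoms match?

2

The query [!C;!c] means: neither aliphatic nor aromatic carbon — same as [!#6].
Check the 6 heavy atoms by environment: 4× C → no; 1× N → match; 1× O → match.
Summing the matching environments: 1 + 1 = 2 matching atoms.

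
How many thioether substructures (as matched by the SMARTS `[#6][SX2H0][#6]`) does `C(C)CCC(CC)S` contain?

0

[#6][SX2H0][#6] is the SMARTS for a thioether: an aliphatic sulfur bridging two carbons with no H on the sulfur.
The molecule has a thiol (-SH), but the sulfur has H1, not H0 bridging two carbons; nothing else fits, so there are 0 matches.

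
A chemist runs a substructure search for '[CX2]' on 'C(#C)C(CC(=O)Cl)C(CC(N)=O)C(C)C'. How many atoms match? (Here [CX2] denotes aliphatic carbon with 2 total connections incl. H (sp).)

Check the 15 heavy atoms by environment: 7× C (X4) → no; 2× C (X3) → no; 2× O (X1) → no; 1× N (X3) → no; 1× Cl (X1) → no; 2× C (X2) → match.
That gives 2 matching atoms.

2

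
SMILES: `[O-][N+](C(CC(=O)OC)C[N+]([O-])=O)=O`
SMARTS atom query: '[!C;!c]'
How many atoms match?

8

The query [!C;!c] means: neither aliphatic nor aromatic carbon — same as [!#6].
Check the 13 heavy atoms by environment: 5× C → no; 2× N (charge +1) → match; 2× O (charge -1) → match; 4× O → match.
Summing the matching environments: 2 + 2 + 4 = 8 matching atoms.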